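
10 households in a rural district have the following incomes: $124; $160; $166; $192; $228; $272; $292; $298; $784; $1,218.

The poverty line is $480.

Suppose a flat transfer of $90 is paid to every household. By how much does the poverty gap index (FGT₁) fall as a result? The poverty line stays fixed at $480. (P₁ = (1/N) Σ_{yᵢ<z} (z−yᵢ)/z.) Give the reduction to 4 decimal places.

Before: below the line — $124, $160, $166, $192, $228, $272, $292, $298; poverty gap index (FGT₁) = 0.439167.
After the $90 transfer: below the line — $214, $250, $256, $282, $318, $362, $382, $388; poverty gap index (FGT₁) = 0.289167.
Reduction = 0.439167 − 0.289167 = 0.1500.

0.1500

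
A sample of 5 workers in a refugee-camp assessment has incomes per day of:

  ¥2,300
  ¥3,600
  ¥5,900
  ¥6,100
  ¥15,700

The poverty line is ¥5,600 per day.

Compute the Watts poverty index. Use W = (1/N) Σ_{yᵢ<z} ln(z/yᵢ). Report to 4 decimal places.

Poor units: ¥2,300, ¥3,600 (q = 2 of N = 5).
Log shortfalls: ln(5600/2300) = 0.8899; ln(5600/3600) = 0.4418.
W = 1.331690 / 5 = 0.2663.

0.2663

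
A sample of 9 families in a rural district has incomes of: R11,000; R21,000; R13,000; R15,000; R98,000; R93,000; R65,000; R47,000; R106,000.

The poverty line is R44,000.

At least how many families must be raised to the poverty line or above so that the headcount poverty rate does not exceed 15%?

Currently q = 4 of N = 9 are below the line (H = 0.444).
A headcount ratio of at most 15% allows at most ⌊0.15 × 9⌋ = 1 poor families.
So at least 4 − 1 = 3 must be lifted.

3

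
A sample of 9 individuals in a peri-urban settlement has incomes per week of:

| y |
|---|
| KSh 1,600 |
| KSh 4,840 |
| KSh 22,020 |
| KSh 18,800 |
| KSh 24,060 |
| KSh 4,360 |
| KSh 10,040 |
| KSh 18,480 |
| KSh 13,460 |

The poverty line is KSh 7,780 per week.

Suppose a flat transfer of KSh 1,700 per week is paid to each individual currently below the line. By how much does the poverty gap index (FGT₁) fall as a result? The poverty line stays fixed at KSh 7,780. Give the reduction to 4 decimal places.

Before: below the line — KSh 1,600, KSh 4,360, KSh 4,840; poverty gap index (FGT₁) = 0.179092.
After the KSh 1,700 transfer: below the line — KSh 3,300, KSh 6,060, KSh 6,540; poverty gap index (FGT₁) = 0.106255.
Reduction = 0.179092 − 0.106255 = 0.0728.

0.0728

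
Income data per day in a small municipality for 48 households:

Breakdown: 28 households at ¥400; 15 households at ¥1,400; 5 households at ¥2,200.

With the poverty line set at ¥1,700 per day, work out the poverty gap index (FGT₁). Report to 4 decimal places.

Incomes under z: 28×¥400, 15×¥1,400 (q = 43 of N = 48).
Shortfall ratios: (1700−400)/1700 = 0.7647 (×28); (1700−1400)/1700 = 0.1765 (×15).
Sum of shortfalls = 24.058824; P₁ averages over all N: 24.058824 / 48 = 0.5012.

0.5012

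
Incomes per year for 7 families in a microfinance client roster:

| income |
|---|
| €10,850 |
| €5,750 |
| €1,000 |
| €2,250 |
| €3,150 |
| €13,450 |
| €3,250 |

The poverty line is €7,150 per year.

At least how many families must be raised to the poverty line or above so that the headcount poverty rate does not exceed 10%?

5

Currently q = 5 of N = 7 are below the line (H = 0.714).
A headcount ratio of at most 10% allows at most ⌊0.10 × 7⌋ = 0 poor families.
So at least 5 − 0 = 5 must be lifted.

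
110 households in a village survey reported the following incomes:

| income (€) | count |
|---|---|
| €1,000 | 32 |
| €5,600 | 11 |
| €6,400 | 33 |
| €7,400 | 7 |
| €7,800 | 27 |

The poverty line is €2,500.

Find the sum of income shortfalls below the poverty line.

Below the line: 32×€1,000 (q = 32 of N = 110).
Individual gaps: 32×(2500−1000) = 48000.
Aggregate gap = €48,000.

€48,000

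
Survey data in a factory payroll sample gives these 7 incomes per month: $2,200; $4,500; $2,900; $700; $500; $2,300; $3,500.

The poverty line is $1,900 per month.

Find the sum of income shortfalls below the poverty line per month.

$2,600

Below the line: $500, $700 (q = 2 of N = 7).
Individual gaps: 1900−500 = 1400; 1900−700 = 1200.
Aggregate gap = $2,600.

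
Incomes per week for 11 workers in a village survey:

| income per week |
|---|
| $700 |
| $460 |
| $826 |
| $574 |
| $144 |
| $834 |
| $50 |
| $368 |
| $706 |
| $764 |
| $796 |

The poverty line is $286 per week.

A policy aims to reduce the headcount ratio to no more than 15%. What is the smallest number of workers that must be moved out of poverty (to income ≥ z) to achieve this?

Currently q = 2 of N = 11 are below the line (H = 0.182).
A headcount ratio of at most 15% allows at most ⌊0.15 × 11⌋ = 1 poor workers.
So at least 2 − 1 = 1 must be lifted.

1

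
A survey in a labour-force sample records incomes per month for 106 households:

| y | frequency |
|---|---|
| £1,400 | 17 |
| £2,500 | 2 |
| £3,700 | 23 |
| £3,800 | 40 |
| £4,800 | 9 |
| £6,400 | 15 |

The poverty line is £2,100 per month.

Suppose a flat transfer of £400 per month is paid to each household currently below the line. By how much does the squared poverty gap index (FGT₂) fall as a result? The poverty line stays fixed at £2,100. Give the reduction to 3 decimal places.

Before: below the line — 17×£1,400; squared poverty gap index (FGT₂) = 0.01782.
After the £400 transfer: below the line — 17×£1,800; squared poverty gap index (FGT₂) = 0.00327.
Reduction = 0.01782 − 0.00327 = 0.015.

0.015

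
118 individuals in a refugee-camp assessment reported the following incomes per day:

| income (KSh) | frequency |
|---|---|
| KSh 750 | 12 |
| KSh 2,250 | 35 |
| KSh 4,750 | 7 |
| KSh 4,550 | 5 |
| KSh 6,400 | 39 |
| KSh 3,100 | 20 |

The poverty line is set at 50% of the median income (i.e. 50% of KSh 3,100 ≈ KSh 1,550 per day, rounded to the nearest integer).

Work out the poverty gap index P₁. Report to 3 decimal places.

Below the line: 12×KSh 750 (q = 12 of N = 118).
Gap ratios (z−y)/z: (1550−750)/1550 = 0.5161 (×12).
Σ = 6.193548. Dividing by the full population N = 118 gives P₁ = 0.052.

0.052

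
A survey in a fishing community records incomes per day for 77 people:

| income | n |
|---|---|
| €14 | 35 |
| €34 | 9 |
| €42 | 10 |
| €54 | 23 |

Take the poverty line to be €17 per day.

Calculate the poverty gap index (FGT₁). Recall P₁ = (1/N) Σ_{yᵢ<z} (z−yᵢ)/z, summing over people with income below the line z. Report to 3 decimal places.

0.080

Incomes under z: 35×€14 (q = 35 of N = 77).
Relative gaps: (17−14)/17 = 0.1765 (×35).
Sum of shortfalls = 6.176471; P₁ averages over all N: 6.176471 / 77 = 0.080.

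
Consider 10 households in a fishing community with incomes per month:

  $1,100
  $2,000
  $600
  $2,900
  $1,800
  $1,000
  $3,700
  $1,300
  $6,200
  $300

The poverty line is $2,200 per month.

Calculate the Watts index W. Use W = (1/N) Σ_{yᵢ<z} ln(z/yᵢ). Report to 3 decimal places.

0.560

Below z: $300, $600, $1,000, $1,100, $1,300, $1,800, $2,000 (q = 7 of N = 10).
Log shortfalls: ln(2200/300) = 1.9924; ln(2200/600) = 1.2993; ln(2200/1000) = 0.7885; ln(2200/1100) = 0.6931; ln(2200/1300) = 0.5261; ln(2200/1800) = 0.2007; ln(2200/2000) = 0.0953.
W = 5.595392 / 10 = 0.560.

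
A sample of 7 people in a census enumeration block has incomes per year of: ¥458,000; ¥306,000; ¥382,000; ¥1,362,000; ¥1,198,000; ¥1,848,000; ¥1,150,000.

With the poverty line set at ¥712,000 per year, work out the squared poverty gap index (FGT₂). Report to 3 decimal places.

0.095

Incomes under z: ¥306,000, ¥382,000, ¥458,000 (q = 3 of N = 7).
Shortfall ratios: (712000−306000)/712000 = 0.5702; (712000−382000)/712000 = 0.4635; (712000−458000)/712000 = 0.3567.
Squared: 0.3252; 0.2148; 0.1273.
Sum = 0.667237; P₂ = 0.667237 / 7 = 0.095.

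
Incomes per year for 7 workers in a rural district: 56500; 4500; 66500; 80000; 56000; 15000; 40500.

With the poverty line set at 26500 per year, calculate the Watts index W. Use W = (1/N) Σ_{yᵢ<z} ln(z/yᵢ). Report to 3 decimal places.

0.335

Incomes under z: 4500, 15000 (q = 2 of N = 7).
ln(z/y) terms: ln(26500/4500) = 1.7731; ln(26500/15000) = 0.5691.
W = 2.342162 / 7 = 0.335.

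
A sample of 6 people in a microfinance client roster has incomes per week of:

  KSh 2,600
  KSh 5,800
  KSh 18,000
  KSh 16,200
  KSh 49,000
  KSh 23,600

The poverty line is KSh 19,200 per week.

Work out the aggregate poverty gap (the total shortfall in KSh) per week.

KSh 34,200

Below the line: KSh 2,600, KSh 5,800, KSh 16,200, KSh 18,000 (q = 4 of N = 6).
Individual gaps: 19200−2600 = 16600; 19200−5800 = 13400; 19200−16200 = 3000; 19200−18000 = 1200.
Aggregate gap = KSh 34,200.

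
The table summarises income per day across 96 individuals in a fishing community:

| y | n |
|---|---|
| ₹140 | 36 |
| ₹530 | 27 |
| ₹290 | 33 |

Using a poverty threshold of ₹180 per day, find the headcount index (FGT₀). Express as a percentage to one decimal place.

37.5%

36 of the 96 individuals have income below ₹180.
H = 36/96 = 37.5%.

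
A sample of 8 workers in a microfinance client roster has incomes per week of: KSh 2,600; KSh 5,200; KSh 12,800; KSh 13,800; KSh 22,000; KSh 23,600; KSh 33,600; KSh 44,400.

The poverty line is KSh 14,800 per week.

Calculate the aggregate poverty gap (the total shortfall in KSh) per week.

KSh 24,800

Below the line: KSh 2,600, KSh 5,200, KSh 12,800, KSh 13,800 (q = 4 of N = 8).
Individual gaps: 14800−2600 = 12200; 14800−5200 = 9600; 14800−12800 = 2000; 14800−13800 = 1000.
Aggregate gap = KSh 24,800.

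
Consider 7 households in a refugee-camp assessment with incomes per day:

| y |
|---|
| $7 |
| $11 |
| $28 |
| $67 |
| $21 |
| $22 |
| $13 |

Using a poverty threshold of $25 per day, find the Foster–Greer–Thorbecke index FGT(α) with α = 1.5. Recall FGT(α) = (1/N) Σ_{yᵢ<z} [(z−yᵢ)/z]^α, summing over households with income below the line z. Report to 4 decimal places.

0.2097

Below the line: $7, $11, $13, $21, $22 (q = 5 of N = 7).
Normalized shortfalls: (25−7)/25 = 0.7200; (25−11)/25 = 0.5600; (25−13)/25 = 0.4800; (25−21)/25 = 0.1600; (25−22)/25 = 0.1200.
Raised to α = 1.5: 0.61094; 0.41907; 0.33255; 0.06400; 0.04157.
Sum = 1.468129; FGT(1.5) = 1.468129 / 7 = 0.2097.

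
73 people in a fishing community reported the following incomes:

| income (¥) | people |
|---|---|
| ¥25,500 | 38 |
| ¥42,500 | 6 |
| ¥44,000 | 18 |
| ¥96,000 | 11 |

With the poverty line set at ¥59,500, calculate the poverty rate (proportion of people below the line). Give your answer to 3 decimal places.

62 of the 73 people have income below ¥59,500.
H = 62/73 = 0.849.

0.849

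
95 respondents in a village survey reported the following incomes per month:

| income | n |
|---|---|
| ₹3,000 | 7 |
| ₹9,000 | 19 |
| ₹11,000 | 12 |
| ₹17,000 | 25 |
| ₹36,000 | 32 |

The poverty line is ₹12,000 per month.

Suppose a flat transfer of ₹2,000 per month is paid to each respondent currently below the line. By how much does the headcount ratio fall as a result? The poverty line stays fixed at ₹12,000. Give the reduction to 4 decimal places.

0.1263

Before: below the line — 7×₹3,000, 19×₹9,000, 12×₹11,000; headcount ratio = 0.400000.
After the ₹2,000 transfer: below the line — 7×₹5,000, 19×₹11,000; headcount ratio = 0.273684.
Reduction = 0.400000 − 0.273684 = 0.1263.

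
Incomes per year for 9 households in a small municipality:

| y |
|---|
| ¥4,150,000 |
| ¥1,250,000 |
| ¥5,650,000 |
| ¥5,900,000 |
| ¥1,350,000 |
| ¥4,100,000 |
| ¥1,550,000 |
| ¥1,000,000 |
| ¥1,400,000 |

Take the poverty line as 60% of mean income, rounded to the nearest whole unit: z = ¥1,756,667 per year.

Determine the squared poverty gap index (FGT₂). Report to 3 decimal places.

0.042

Incomes under z: ¥1,000,000, ¥1,250,000, ¥1,350,000, ¥1,400,000, ¥1,550,000 (q = 5 of N = 9).
Gap ratios (z−y)/z: (1756667−1000000)/1756667 = 0.4307; (1756667−1250000)/1756667 = 0.2884; (1756667−1350000)/1756667 = 0.2315; (1756667−1400000)/1756667 = 0.2030; (1756667−1550000)/1756667 = 0.1176.
Squared: 0.1855; 0.0832; 0.0536; 0.0412; 0.0138.
Sum = 0.377383; P₂ = 0.377383 / 9 = 0.042.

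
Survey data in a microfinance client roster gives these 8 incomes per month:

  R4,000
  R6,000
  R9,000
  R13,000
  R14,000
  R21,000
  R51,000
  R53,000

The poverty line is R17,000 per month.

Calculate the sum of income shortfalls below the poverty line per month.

Incomes under z: R4,000, R6,000, R9,000, R13,000, R14,000 (q = 5 of N = 8).
Individual gaps: 17000−4000 = 13000; 17000−6000 = 11000; 17000−9000 = 8000; 17000−13000 = 4000; 17000−14000 = 3000.
Aggregate gap = R39,000.

R39,000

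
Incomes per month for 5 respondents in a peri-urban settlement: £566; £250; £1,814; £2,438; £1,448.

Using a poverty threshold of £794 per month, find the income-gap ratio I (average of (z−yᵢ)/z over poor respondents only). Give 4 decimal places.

0.4861

Below the line: £250, £566 (q = 2 of N = 5).
Shortfall ratios (z−y)/z: 0.6851, 0.2872; sum = 0.972292.
I averages over the q = 2 poor units only: 0.972292 / 2 = 0.4861.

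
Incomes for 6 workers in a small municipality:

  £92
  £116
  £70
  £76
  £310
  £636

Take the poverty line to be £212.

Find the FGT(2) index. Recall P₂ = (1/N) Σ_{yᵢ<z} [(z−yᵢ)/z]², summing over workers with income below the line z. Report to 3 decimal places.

Incomes under z: £70, £76, £92, £116 (q = 4 of N = 6).
Shortfall ratios: (212−70)/212 = 0.6698; (212−76)/212 = 0.6415; (212−92)/212 = 0.5660; (212−116)/212 = 0.4528.
Squared: 0.4486; 0.4115; 0.3204; 0.2051.
Sum = 1.385635; P₂ = 1.385635 / 6 = 0.231.

0.231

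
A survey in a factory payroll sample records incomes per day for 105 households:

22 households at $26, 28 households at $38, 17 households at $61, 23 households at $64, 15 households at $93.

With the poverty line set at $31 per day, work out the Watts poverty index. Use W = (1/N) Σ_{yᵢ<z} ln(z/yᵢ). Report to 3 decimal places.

0.037

Poor units: 22×$26 (q = 22 of N = 105).
Log gaps: ln(31/26) = 0.1759 (×22).
W = 3.869595 / 105 = 0.037.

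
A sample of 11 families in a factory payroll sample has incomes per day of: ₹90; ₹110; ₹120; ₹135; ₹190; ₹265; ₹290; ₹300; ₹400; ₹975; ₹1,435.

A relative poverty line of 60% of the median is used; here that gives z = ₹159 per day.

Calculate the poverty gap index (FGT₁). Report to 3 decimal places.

Poor units: ₹90, ₹110, ₹120, ₹135 (q = 4 of N = 11).
Relative gaps: (159−90)/159 = 0.4340; (159−110)/159 = 0.3082; (159−120)/159 = 0.2453; (159−135)/159 = 0.1509.
Sum of shortfalls = 1.138365; P₁ averages over all N: 1.138365 / 11 = 0.103.

0.103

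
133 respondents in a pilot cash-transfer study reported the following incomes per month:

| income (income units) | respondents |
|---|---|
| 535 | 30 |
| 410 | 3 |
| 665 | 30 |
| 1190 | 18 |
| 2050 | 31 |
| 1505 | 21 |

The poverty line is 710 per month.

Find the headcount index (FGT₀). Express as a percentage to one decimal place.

63 of the 133 respondents have income below 710.
H = 63/133 = 47.4%.

47.4%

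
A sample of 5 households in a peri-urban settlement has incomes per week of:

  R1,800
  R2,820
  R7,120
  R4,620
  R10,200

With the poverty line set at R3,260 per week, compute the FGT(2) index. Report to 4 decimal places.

Below z: R1,800, R2,820 (q = 2 of N = 5).
Normalized shortfalls: (3260−1800)/3260 = 0.4479; (3260−2820)/3260 = 0.1350.
Squared: 0.2006; 0.0182.
Sum = 0.218789; P₂ = 0.218789 / 5 = 0.0438.

0.0438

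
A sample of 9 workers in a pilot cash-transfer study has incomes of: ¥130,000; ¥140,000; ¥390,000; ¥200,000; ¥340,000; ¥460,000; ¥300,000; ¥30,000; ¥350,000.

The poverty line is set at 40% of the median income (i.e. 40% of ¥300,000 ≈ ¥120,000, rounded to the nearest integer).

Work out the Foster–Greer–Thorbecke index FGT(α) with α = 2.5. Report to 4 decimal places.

0.0541

Below the line: ¥30,000 (q = 1 of N = 9).
Shortfall ratios: (120000−30000)/120000 = 0.7500.
Raised to α = 2.5: 0.48714.
Sum = 0.487139; FGT(2.5) = 0.487139 / 9 = 0.0541.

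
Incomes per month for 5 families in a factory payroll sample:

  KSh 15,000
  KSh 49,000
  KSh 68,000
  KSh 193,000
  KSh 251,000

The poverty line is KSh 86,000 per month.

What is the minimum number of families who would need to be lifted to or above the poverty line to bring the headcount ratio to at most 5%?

3 of the 5 families are poor, so H = 3/5 = 0.600.
A headcount ratio of at most 5% allows at most ⌊0.05 × 5⌋ = 0 poor families.
So at least 3 − 0 = 3 must be lifted.

3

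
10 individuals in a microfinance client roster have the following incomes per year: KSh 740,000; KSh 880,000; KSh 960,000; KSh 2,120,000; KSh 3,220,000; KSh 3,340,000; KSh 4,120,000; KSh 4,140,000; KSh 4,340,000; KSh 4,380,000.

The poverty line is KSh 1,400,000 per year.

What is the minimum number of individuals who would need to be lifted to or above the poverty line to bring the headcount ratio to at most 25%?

Currently q = 3 of N = 10 are below the line (H = 0.300).
A headcount ratio of at most 25% allows at most ⌊0.25 × 10⌋ = 2 poor individuals.
So at least 3 − 2 = 1 must be lifted.

1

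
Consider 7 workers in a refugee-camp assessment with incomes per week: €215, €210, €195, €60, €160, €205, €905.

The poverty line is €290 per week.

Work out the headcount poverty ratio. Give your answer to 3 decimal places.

6 of the 7 workers have income below €290.
H = 6/7 = 0.857.

0.857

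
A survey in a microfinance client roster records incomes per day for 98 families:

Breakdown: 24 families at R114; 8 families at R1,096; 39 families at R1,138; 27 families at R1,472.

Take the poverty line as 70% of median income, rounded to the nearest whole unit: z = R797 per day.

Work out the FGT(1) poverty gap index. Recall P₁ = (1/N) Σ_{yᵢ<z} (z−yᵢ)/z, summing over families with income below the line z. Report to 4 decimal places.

0.2099

Below z: 24×R114 (q = 24 of N = 98).
Shortfall ratios: (797−114)/797 = 0.8570 (×24).
Sum of shortfalls = 20.567127; P₁ averages over all N: 20.567127 / 98 = 0.2099.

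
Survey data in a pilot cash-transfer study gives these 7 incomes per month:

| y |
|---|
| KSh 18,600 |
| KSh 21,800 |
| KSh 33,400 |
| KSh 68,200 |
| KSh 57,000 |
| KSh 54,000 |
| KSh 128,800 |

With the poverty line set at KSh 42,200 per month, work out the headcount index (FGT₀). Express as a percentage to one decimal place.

3 of the 7 respondents have income below KSh 42,200.
H = 3/7 = 42.9%.

42.9%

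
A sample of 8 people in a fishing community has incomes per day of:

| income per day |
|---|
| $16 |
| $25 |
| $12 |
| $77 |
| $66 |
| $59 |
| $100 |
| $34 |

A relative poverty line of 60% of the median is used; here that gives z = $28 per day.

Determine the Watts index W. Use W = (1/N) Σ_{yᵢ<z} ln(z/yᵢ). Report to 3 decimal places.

0.190

Below z: $12, $16, $25 (q = 3 of N = 8).
ln(z/y) terms: ln(28/12) = 0.8473; ln(28/16) = 0.5596; ln(28/25) = 0.1133.
W = 1.520242 / 8 = 0.190.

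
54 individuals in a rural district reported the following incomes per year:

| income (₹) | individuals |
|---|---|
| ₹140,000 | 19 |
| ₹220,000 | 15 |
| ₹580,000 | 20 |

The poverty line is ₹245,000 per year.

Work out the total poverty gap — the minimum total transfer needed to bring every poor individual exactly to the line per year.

₹2,370,000

Below z: 19×₹140,000, 15×₹220,000 (q = 34 of N = 54).
Individual gaps: 19×(245000−140000) = 1995000; 15×(245000−220000) = 375000.
Aggregate gap = ₹2,370,000.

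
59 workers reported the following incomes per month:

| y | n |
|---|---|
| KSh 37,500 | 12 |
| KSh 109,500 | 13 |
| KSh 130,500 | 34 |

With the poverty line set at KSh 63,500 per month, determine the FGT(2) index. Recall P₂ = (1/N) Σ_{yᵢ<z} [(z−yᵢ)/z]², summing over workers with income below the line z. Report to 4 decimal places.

Below z: 12×KSh 37,500 (q = 12 of N = 59).
Normalized shortfalls: (63500−37500)/63500 = 0.4094 (×12).
Squared: 0.1676 (×12).
Sum = 2.011780; P₂ = 2.011780 / 59 = 0.0341.

0.0341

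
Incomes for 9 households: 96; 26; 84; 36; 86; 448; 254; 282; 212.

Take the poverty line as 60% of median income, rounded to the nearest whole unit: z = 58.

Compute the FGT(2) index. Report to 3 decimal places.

Incomes under z: 26, 36 (q = 2 of N = 9).
Normalized shortfalls: (58−26)/58 = 0.5517; (58−36)/58 = 0.3793.
Squared: 0.3044; 0.1439.
Sum = 0.448276; P₂ = 0.448276 / 9 = 0.050.

0.050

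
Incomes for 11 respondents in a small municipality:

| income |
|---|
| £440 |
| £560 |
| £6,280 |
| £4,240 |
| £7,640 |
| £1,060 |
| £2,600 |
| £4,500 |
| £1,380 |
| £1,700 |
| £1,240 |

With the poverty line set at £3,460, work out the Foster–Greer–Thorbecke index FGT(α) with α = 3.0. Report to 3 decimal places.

Below z: £440, £560, £1,060, £1,240, £1,380, £1,700, £2,600 (q = 7 of N = 11).
Gap ratios (z−y)/z: (3460−440)/3460 = 0.8728; (3460−560)/3460 = 0.8382; (3460−1060)/3460 = 0.6936; (3460−1240)/3460 = 0.6416; (3460−1380)/3460 = 0.6012; (3460−1700)/3460 = 0.5087; (3460−2600)/3460 = 0.2486.
Raised to α = 3.0: 0.66496; 0.58880; 0.33374; 0.26414; 0.21725; 0.13162; 0.01536.
Sum = 2.215851; FGT(3.0) = 2.215851 / 11 = 0.201.

0.201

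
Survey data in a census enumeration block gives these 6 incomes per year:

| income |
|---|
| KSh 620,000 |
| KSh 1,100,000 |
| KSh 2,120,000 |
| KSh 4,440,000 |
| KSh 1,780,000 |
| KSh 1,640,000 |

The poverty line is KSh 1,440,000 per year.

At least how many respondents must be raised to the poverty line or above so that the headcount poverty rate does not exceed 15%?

Currently q = 2 of N = 6 are below the line (H = 0.333).
A headcount ratio of at most 15% allows at most ⌊0.15 × 6⌋ = 0 poor respondents.
So at least 2 − 0 = 2 must be lifted.

2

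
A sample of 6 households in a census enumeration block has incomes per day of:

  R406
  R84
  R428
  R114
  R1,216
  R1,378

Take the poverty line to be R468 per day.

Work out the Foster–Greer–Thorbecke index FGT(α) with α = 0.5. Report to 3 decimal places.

0.405

Below the line: R84, R114, R406, R428 (q = 4 of N = 6).
Normalized shortfalls: (468−84)/468 = 0.8205; (468−114)/468 = 0.7564; (468−406)/468 = 0.1325; (468−428)/468 = 0.0855.
Raised to α = 0.5: 0.90582; 0.86972; 0.36398; 0.29235.
Sum = 2.431869; FGT(0.5) = 2.431869 / 6 = 0.405.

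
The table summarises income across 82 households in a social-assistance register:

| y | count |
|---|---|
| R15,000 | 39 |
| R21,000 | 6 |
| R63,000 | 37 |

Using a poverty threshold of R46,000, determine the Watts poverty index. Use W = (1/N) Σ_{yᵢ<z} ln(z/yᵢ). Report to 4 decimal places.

0.5903

Below z: 39×R15,000, 6×R21,000 (q = 45 of N = 82).
ln(z/y) terms: ln(46000/15000) = 1.1206 (×39); ln(46000/21000) = 0.7841 (×6).
W = 48.407770 / 82 = 0.5903.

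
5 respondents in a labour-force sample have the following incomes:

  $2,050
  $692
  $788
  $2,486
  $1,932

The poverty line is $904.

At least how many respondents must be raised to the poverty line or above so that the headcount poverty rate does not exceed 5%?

Currently q = 2 of N = 5 are below the line (H = 0.400).
A headcount ratio of at most 5% allows at most ⌊0.05 × 5⌋ = 0 poor respondents.
So at least 2 − 0 = 2 must be lifted.

2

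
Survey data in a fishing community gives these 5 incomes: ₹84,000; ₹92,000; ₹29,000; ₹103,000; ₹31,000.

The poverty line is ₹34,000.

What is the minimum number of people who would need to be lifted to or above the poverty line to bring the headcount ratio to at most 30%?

1

Currently q = 2 of N = 5 are below the line (H = 0.400).
A headcount ratio of at most 30% allows at most ⌊0.30 × 5⌋ = 1 poor people.
So at least 2 − 1 = 1 must be lifted.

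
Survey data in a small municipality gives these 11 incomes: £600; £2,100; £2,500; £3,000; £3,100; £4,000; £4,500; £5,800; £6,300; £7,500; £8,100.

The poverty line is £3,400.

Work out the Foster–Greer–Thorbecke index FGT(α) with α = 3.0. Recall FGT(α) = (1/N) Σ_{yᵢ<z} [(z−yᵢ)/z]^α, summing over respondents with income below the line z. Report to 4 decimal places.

Poor units: £600, £2,100, £2,500, £3,000, £3,100 (q = 5 of N = 11).
Gap ratios (z−y)/z: (3400−600)/3400 = 0.8235; (3400−2100)/3400 = 0.3824; (3400−2500)/3400 = 0.2647; (3400−3000)/3400 = 0.1176; (3400−3100)/3400 = 0.0882.
Raised to α = 3.0: 0.55852; 0.05590; 0.01855; 0.00163; 0.00069.
Sum = 0.635279; FGT(3.0) = 0.635279 / 11 = 0.0578.

0.0578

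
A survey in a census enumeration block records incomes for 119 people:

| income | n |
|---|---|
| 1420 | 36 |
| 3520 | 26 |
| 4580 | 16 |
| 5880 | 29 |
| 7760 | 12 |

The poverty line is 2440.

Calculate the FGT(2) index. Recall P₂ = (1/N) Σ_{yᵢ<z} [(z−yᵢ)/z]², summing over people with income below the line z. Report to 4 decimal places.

0.0529

Below the line: 36×1420 (q = 36 of N = 119).
Normalized shortfalls: (2440−1420)/2440 = 0.4180 (×36).
Squared: 0.1748 (×36).
Sum = 6.291051; P₂ = 6.291051 / 119 = 0.0529.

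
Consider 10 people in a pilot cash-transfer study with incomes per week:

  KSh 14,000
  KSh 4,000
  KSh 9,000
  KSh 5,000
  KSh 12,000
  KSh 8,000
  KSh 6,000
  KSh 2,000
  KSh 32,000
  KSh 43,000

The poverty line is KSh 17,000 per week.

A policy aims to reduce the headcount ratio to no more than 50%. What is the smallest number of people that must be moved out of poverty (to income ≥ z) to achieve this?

Currently q = 8 of N = 10 are below the line (H = 0.800).
A headcount ratio of at most 50% allows at most ⌊0.50 × 10⌋ = 5 poor people.
So at least 8 − 5 = 3 must be lifted.

3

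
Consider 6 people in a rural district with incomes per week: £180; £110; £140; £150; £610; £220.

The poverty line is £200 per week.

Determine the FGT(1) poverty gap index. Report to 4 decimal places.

0.1833

Below z: £110, £140, £150, £180 (q = 4 of N = 6).
Shortfall ratios: (200−110)/200 = 0.4500; (200−140)/200 = 0.3000; (200−150)/200 = 0.2500; (200−180)/200 = 0.1000.
Sum of shortfalls = 1.100000; P₁ averages over all N: 1.100000 / 6 = 0.1833.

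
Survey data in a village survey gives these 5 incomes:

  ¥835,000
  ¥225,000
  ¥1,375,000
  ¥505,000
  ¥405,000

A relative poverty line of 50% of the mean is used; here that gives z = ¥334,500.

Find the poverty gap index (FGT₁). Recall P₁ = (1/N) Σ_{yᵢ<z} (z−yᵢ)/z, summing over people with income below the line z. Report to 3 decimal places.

0.065

Below z: ¥225,000 (q = 1 of N = 5).
Shortfall ratios: (334500−225000)/334500 = 0.3274.
Sum of shortfalls = 0.327354; P₁ averages over all N: 0.327354 / 5 = 0.065.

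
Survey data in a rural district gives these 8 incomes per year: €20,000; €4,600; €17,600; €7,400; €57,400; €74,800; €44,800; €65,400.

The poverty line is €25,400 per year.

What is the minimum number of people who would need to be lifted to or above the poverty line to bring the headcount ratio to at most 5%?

4

Currently q = 4 of N = 8 are below the line (H = 0.500).
A headcount ratio of at most 5% allows at most ⌊0.05 × 8⌋ = 0 poor people.
So at least 4 − 0 = 4 must be lifted.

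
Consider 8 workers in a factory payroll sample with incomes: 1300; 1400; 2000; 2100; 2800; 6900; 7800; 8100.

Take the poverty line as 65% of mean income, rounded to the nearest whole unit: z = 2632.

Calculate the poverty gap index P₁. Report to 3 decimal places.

Incomes under z: 1300, 1400, 2000, 2100 (q = 4 of N = 8).
Normalized shortfalls: (2632−1300)/2632 = 0.5061; (2632−1400)/2632 = 0.4681; (2632−2000)/2632 = 0.2401; (2632−2100)/2632 = 0.2021.
Sum of shortfalls = 1.416413; P₁ averages over all N: 1.416413 / 8 = 0.177.

0.177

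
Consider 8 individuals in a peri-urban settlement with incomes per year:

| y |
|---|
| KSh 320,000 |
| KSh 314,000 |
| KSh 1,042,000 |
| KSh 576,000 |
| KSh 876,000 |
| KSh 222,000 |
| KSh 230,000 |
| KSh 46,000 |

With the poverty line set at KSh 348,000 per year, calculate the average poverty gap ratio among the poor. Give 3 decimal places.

0.349

Poor units: KSh 46,000, KSh 222,000, KSh 230,000, KSh 314,000, KSh 320,000 (q = 5 of N = 8).
Shortfall ratios (z−y)/z: 0.8678, 0.3621, 0.3391, 0.0977, 0.0805; sum = 1.747126.
The income-gap ratio divides by q (the poor only): 1.747126 / 5 = 0.349.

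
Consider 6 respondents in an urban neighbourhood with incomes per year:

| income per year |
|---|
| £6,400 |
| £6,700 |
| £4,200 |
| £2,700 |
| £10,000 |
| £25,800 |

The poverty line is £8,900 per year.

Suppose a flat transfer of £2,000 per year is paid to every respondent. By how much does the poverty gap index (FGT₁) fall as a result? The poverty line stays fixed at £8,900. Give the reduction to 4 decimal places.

0.1498

Before: below the line — £2,700, £4,200, £6,400, £6,700; poverty gap index (FGT₁) = 0.292135.
After the £2,000 transfer: below the line — £4,700, £6,200, £8,400, £8,700; poverty gap index (FGT₁) = 0.142322.
Reduction = 0.292135 − 0.142322 = 0.1498.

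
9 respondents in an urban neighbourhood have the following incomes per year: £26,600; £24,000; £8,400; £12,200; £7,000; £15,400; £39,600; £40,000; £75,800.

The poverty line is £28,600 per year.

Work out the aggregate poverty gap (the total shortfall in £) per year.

Below z: £7,000, £8,400, £12,200, £15,400, £24,000, £26,600 (q = 6 of N = 9).
Individual gaps: 28600−7000 = 21600; 28600−8400 = 20200; 28600−12200 = 16400; 28600−15400 = 13200; 28600−24000 = 4600; 28600−26600 = 2000.
Aggregate gap = £78,000.

£78,000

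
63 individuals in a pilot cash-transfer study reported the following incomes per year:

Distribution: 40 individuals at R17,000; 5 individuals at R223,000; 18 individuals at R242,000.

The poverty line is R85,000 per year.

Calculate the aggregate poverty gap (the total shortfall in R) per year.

R2,720,000

Poor units: 40×R17,000 (q = 40 of N = 63).
Individual gaps: 40×(85000−17000) = 2720000.
Aggregate gap = R2,720,000.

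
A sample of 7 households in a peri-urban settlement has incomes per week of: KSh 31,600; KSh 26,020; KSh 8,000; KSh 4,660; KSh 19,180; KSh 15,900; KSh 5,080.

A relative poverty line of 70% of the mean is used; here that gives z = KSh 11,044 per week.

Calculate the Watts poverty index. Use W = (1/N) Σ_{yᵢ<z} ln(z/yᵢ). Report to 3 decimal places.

Below z: KSh 4,660, KSh 5,080, KSh 8,000 (q = 3 of N = 7).
ln(z/y) terms: ln(11044/4660) = 0.8629; ln(11044/5080) = 0.7766; ln(11044/8000) = 0.3224.
W = 1.961894 / 7 = 0.280.

0.280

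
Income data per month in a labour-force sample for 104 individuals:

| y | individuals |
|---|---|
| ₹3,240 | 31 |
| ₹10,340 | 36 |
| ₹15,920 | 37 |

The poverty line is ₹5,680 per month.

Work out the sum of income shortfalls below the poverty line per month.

₹75,640

Below z: 31×₹3,240 (q = 31 of N = 104).
Individual gaps: 31×(5680−3240) = 75640.
Aggregate gap = ₹75,640.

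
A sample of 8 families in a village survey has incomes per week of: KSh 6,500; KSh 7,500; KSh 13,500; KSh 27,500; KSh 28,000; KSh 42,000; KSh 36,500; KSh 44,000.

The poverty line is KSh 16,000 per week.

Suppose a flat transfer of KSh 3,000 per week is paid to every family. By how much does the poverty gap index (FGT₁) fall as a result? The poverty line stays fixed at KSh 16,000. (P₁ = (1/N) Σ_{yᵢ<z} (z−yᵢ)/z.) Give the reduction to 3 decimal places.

0.066

Before: below the line — KSh 6,500, KSh 7,500, KSh 13,500; poverty gap index (FGT₁) = 0.16016.
After the KSh 3,000 transfer: below the line — KSh 9,500, KSh 10,500; poverty gap index (FGT₁) = 0.09375.
Reduction = 0.16016 − 0.09375 = 0.066.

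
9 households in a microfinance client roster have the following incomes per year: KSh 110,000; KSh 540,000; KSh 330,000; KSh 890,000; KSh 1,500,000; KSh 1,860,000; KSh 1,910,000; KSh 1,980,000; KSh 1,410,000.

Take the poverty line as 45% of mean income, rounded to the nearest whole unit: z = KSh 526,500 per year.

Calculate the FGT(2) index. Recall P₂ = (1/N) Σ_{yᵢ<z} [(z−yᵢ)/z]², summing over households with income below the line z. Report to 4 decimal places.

0.0850

Below the line: KSh 110,000, KSh 330,000 (q = 2 of N = 9).
Relative gaps: (526500−110000)/526500 = 0.7911; (526500−330000)/526500 = 0.3732.
Squared: 0.6258; 0.1393.
Sum = 0.765089; P₂ = 0.765089 / 9 = 0.0850.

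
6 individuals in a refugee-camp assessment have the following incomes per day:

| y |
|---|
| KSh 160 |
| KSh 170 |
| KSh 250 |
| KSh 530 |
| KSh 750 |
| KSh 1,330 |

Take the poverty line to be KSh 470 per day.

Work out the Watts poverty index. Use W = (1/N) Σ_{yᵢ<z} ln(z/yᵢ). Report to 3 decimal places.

Incomes under z: KSh 160, KSh 170, KSh 250 (q = 3 of N = 6).
ln(z/y) terms: ln(470/160) = 1.0776; ln(470/170) = 1.0169; ln(470/250) = 0.6313.
W = 2.725765 / 6 = 0.454.

0.454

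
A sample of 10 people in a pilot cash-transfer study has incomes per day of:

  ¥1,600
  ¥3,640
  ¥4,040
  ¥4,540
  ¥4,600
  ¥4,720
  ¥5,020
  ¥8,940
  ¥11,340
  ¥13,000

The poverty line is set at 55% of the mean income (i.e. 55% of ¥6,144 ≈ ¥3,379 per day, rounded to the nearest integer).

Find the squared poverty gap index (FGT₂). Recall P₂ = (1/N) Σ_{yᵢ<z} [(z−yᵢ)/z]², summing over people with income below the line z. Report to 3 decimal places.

Below z: ¥1,600 (q = 1 of N = 10).
Relative gaps: (3379−1600)/3379 = 0.5265.
Squared: 0.2772.
Sum = 0.277189; P₂ = 0.277189 / 10 = 0.028.

0.028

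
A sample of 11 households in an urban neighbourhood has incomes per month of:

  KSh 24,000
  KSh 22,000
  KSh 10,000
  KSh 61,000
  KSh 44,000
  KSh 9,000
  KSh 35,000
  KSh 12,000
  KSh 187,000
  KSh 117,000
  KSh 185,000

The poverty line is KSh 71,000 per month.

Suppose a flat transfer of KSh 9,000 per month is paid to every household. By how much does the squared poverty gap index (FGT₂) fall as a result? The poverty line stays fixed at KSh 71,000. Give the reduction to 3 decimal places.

Before: below the line — KSh 9,000, KSh 10,000, KSh 12,000, KSh 22,000, KSh 24,000, KSh 35,000, KSh 44,000, KSh 61,000; squared poverty gap index (FGT₂) = 0.32066.
After the KSh 9,000 transfer: below the line — KSh 18,000, KSh 19,000, KSh 21,000, KSh 31,000, KSh 33,000, KSh 44,000, KSh 53,000, KSh 70,000; squared poverty gap index (FGT₂) = 0.21841.
Reduction = 0.32066 − 0.21841 = 0.102.

0.102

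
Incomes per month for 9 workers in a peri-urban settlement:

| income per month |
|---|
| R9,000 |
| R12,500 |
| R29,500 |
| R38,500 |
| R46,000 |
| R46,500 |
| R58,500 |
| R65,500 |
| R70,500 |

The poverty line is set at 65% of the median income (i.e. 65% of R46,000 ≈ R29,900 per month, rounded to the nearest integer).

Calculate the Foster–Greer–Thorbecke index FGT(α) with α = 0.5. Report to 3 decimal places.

Below z: R9,000, R12,500, R29,500 (q = 3 of N = 9).
Relative gaps: (29900−9000)/29900 = 0.6990; (29900−12500)/29900 = 0.5819; (29900−29500)/29900 = 0.0134.
Raised to α = 0.5: 0.83606; 0.76285; 0.11566.
Sum = 1.714573; FGT(0.5) = 1.714573 / 9 = 0.191.

0.191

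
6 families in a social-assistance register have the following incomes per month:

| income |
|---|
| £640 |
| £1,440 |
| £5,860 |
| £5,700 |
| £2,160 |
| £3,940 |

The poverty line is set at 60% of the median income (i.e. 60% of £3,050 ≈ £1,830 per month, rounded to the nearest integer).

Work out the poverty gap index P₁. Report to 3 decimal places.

0.144

Poor units: £640, £1,440 (q = 2 of N = 6).
Shortfall ratios: (1830−640)/1830 = 0.6503; (1830−1440)/1830 = 0.2131.
Σ = 0.863388. Dividing by the full population N = 6 gives P₁ = 0.144.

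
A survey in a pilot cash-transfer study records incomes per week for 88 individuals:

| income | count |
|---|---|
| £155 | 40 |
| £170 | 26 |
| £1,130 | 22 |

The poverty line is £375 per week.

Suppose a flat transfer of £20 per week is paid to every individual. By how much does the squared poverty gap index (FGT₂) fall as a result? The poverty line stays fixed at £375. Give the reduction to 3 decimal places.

Before: below the line — 40×£155, 26×£170; squared poverty gap index (FGT₂) = 0.24474.
After the £20 transfer: below the line — 40×£175, 26×£190; squared poverty gap index (FGT₂) = 0.20120.
Reduction = 0.24474 − 0.20120 = 0.044.

0.044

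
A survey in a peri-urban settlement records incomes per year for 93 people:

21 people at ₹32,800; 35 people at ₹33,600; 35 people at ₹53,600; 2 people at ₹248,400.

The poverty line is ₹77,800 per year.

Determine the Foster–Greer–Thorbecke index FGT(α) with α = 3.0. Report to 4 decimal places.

0.1240

Poor units: 21×₹32,800, 35×₹33,600, 35×₹53,600 (q = 91 of N = 93).
Shortfall ratios: (77800−32800)/77800 = 0.5784 (×21); (77800−33600)/77800 = 0.5681 (×35); (77800−53600)/77800 = 0.3111 (×35).
Raised to α = 3.0: 0.19351 (×21); 0.18337 (×35); 0.03010 (×35).
Sum = 11.534969; FGT(3.0) = 11.534969 / 93 = 0.1240.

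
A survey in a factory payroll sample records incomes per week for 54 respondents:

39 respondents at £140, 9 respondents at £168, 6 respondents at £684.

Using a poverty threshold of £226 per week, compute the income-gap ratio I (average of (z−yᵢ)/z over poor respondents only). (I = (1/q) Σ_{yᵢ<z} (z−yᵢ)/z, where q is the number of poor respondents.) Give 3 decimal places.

0.357

Below z: 39×£140, 9×£168 (q = 48 of N = 54).
Relative gaps: 0.3805 (×39), 0.2566 (×9); sum = 17.150442.
The income-gap ratio divides by q (the poor only): 17.150442 / 48 = 0.357.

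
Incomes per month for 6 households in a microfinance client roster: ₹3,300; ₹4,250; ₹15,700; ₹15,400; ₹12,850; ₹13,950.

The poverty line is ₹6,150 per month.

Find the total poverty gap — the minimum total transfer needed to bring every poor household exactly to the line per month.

₹4,750

Poor units: ₹3,300, ₹4,250 (q = 2 of N = 6).
Individual gaps: 6150−3300 = 2850; 6150−4250 = 1900.
Aggregate gap = ₹4,750.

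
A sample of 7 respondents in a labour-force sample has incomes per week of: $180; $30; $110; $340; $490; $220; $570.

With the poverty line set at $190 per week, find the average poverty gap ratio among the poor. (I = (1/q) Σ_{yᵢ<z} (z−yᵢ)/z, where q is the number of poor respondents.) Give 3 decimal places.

0.439

Below the line: $30, $110, $180 (q = 3 of N = 7).
Relative gaps: 0.8421, 0.4211, 0.0526; sum = 1.315789.
I averages over the q = 3 poor units only: 1.315789 / 3 = 0.439.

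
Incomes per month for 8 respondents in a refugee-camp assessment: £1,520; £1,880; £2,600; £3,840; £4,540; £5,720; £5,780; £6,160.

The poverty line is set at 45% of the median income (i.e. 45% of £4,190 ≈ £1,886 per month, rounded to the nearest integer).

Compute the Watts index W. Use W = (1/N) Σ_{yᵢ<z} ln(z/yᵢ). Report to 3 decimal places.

Incomes under z: £1,520, £1,880 (q = 2 of N = 8).
Log gaps: ln(1886/1520) = 0.2157; ln(1886/1880) = 0.0032.
W = 0.218934 / 8 = 0.027.

0.027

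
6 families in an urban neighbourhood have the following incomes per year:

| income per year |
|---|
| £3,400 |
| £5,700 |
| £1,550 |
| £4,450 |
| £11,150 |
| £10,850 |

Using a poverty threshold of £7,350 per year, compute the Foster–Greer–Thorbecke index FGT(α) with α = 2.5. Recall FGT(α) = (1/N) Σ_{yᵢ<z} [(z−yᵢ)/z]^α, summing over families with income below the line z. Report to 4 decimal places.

Incomes under z: £1,550, £3,400, £4,450, £5,700 (q = 4 of N = 6).
Gap ratios (z−y)/z: (7350−1550)/7350 = 0.7891; (7350−3400)/7350 = 0.5374; (7350−4450)/7350 = 0.3946; (7350−5700)/7350 = 0.2245.
Raised to α = 2.5: 0.55316; 0.21173; 0.09779; 0.02388.
Sum = 0.886551; FGT(2.5) = 0.886551 / 6 = 0.1478.

0.1478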